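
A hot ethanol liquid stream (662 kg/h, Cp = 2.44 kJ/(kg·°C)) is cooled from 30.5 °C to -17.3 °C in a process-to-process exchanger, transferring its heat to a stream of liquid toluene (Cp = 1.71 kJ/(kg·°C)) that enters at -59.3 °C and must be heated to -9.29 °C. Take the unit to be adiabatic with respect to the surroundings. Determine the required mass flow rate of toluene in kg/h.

Heat released by hot stream: Q = 662 × 2.44 × (30.5 − -17.3) = 77210 kJ/h
Energy balance on cold side (adiabatic exchanger): Q = ṁ_c·Cp_c·(T_c,out − T_c,in)
ṁ_c = 77210 / [1.71 × (-9.29 − -59.3)] = 902.86 kg/h

ṁ_c = 903 kg/h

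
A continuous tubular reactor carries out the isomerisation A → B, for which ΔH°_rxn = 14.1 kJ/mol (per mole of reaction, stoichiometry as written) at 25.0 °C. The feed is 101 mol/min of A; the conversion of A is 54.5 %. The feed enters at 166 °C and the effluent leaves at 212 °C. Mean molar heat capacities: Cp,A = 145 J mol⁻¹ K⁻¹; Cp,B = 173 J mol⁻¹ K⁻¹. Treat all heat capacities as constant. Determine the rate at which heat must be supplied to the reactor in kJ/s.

Extent of reaction ξ = 0.545 × 101 = 55.045 mol/min
Reaction term: ξ·ΔH°_rxn = 55.045 × 14.1 = 776.13 kJ/min
Sensible, feed 166→25 °C: -2064.9 kJ/min
Outlet flows (mol/min): A 45.955, B 55.045
Sensible, products 25→212 °C: 3026.8 kJ/min
Q = ΔH = 1738 kJ/min = 28.967 kW
Heat supplied = 28.967 kJ/s

Q_in = 29.0 kJ/s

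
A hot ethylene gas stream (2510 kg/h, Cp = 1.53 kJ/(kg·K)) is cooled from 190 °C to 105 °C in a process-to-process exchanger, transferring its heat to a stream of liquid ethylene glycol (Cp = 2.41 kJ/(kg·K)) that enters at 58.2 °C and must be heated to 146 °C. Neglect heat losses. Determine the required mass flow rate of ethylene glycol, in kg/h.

Heat released by hot stream: Q = 2510 × 1.53 × (190 − 105) = 326430 kJ/h
Energy balance on cold side (adiabatic exchanger): Q = ṁ_c·Cp_c·(T_c,out − T_c,in)
ṁ_c = 326430 / [2.41 × (146 − 58.2)] = 1542.7 kg/h

ṁ_c = 1540 kg/h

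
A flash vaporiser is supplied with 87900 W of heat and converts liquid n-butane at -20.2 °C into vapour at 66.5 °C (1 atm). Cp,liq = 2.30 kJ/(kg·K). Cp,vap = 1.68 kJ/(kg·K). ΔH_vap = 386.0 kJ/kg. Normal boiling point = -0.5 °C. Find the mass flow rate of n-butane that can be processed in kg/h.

Δh = 2.30×(-0.5−-20.2) + 386.0 + 1.68×(66.5−-0.5) = 543.87 kJ/kg
Q = 87900 W = 87.9 kJ/s = 316440 kJ/h
ṁ = Q/Δh = 316440 / 543.87 = 581.83 kg/h

ṁ = 582 kg/h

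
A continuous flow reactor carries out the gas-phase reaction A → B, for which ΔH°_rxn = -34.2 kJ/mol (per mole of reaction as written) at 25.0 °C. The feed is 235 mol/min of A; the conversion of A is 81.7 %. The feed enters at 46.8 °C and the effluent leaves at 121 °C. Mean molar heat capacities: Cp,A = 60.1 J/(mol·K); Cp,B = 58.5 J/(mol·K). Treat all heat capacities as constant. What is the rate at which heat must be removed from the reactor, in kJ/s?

Q_out = 92.5 kJ/s

Extent of reaction ξ = 0.817 × 235 = 191.99 mol/min
Reaction term: ξ·ΔH°_rxn = 191.99 × -34.2 = -6566.2 kJ/min
Sensible, feed 46.8→25 °C: -307.89 kJ/min
Outlet flows (mol/min): A 43.005, B 191.99
Sensible, products 25→121 °C: 1326.4 kJ/min
Q = ΔH = -5547.8 kJ/min = -92.463 kW
Heat removed = 92.463 kJ/s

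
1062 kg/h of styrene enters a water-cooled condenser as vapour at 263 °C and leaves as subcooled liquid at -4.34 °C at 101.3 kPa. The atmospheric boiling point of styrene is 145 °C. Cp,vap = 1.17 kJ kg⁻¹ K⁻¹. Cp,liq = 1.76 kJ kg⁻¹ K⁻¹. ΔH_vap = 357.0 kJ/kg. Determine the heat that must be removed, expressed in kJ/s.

Q_c = 224 kJ/s

vapour 263→145 °C: -138.06 kJ/kg
condensation at 145 °C: -357 kJ/kg
liquid 145→-4.34 °C: -262.84 kJ/kg
Δh = -138.06 + -357 + -262.84 = -757.9 kJ/kg
Q = ṁ·Δh = 1062 kg/h × -757.9 kJ/kg = -804890 kJ/h
|Q| = 223.58 kW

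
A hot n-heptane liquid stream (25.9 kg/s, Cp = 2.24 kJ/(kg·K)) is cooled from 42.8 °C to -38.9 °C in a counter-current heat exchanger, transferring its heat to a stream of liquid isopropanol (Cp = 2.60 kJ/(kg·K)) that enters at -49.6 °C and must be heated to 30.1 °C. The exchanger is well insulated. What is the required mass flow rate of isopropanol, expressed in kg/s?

Heat released by hot stream: Q = 25.9 × 2.24 × (42.8 − -38.9) = 4739.9 kJ/s
Energy balance on cold side (adiabatic exchanger): Q = ṁ_c·Cp_c·(T_c,out − T_c,in)
ṁ_c = 4739.9 / [2.60 × (30.1 − -49.6)] = 22.874 kg/s

ṁ_c = 22.9 kg/s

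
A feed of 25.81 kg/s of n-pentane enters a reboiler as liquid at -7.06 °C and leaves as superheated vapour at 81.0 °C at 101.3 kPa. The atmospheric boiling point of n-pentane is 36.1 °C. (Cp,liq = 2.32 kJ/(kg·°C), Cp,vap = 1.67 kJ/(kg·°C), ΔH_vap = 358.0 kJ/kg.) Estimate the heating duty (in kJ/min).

Q = 826000 kJ/min

liquid -7.06→36.1 °C: 100.13 kJ/kg
vaporisation at 36.1 °C: 358 kJ/kg
vapour 36.1→81.0 °C: 74.983 kJ/kg
Δh = 100.13 + 358 + 74.983 = 533.11 kJ/kg
Q = ṁ·Δh = 25.81 kg/s × 533.11 kJ/kg = 13760 kJ/s
|Q| = 13760 kW = 825580 kJ/min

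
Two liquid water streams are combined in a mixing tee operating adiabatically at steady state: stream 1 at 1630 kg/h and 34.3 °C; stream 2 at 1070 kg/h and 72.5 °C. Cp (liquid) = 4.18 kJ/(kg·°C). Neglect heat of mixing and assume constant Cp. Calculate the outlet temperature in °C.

Energy balance with Q = 0: Σ ṁᵢCp,ᵢ(T_out − Tᵢ) = 0
Σ ṁᵢCp,ᵢTᵢ = 1630×4.18×34.3 + 1070×4.18×72.5 = 557960
Σ ṁᵢCp,ᵢ = 1630×4.18 + 1070×4.18 = 11286
T_out = 557960 / 11286 = 49.439 °C

T_out = 49.4 °C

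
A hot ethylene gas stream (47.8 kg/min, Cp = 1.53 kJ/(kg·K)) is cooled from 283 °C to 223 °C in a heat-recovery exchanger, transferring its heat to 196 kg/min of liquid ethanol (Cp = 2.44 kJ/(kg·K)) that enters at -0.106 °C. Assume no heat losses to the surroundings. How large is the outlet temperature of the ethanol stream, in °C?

T_c,out = 9.07 °C

Heat released by hot stream: Q = 47.8 × 1.53 × (283 − 223) = 4388 kJ/min
Energy balance on cold side (adiabatic exchanger): Q = ṁ_c·Cp_c·(T_c,out − T_c,in)
T_c,out = -0.106 + 4388/(196 × 2.44) = 9.0694 °C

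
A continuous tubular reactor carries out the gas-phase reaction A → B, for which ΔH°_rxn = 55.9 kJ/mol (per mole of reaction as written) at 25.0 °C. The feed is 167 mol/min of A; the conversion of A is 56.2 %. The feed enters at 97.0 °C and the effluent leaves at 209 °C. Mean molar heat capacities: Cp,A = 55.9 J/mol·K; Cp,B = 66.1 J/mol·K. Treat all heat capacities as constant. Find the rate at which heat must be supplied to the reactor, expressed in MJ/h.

Extent of reaction ξ = 0.562 × 167 = 93.854 mol/min
Reaction term: ξ·ΔH°_rxn = 93.854 × 55.9 = 5246.4 kJ/min
Sensible, feed 97.0→25 °C: -672.14 kJ/min
Outlet flows (mol/min): A 73.146, B 93.854
Sensible, products 25→209 °C: 1893.8 kJ/min
Q = ΔH = 6468.1 kJ/min = 107.8 kW
Heat supplied = 388.09 MJ/h

Q_in = 388 MJ/h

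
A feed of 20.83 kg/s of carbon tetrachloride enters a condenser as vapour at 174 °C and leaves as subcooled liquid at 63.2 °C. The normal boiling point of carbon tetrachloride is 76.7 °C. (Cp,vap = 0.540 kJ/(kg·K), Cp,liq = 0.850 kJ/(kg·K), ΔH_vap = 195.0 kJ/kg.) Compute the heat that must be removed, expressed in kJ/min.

Q_c = 324000 kJ/min

vapour 174→76.7 °C: -52.542 kJ/kg
condensation at 76.7 °C: -195 kJ/kg
liquid 76.7→63.2 °C: -11.475 kJ/kg
Δh = -52.542 + -195 + -11.475 = -259.02 kJ/kg
Q = ṁ·Δh = 20.83 kg/s × -259.02 kJ/kg = -5395.3 kJ/s
|Q| = 5395.3 kW = 323720 kJ/min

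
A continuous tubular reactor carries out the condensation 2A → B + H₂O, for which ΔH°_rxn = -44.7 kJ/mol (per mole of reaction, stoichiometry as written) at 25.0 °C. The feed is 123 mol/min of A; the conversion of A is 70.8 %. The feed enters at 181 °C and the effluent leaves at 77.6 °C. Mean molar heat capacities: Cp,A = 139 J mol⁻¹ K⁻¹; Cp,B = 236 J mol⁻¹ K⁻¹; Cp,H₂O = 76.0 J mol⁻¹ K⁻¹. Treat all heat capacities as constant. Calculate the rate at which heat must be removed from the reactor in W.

Extent of reaction ξ = 0.708 × 123 / 2 = 43.542 mol/min
Reaction term: ξ·ΔH°_rxn = 43.542 × -44.7 = -1946.3 kJ/min
Sensible, feed 181→25 °C: -2667.1 kJ/min
Outlet flows (mol/min): A 35.916, B 43.542, H₂O 43.542
Sensible, products 25→77.6 °C: 977.17 kJ/min
Q = ΔH = -3636.3 kJ/min = -60.605 kW
Heat removed = 60605 W

Q_out = 60600 W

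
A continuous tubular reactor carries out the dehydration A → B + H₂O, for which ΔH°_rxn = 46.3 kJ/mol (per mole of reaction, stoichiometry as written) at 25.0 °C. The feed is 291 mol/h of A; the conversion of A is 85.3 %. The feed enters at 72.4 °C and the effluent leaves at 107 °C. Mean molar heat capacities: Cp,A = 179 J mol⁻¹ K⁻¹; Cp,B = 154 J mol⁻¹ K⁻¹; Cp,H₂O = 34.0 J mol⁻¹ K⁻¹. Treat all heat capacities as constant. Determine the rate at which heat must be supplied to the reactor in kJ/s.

Extent of reaction ξ = 0.853 × 291 = 248.22 mol/h
Reaction term: ξ·ΔH°_rxn = 248.22 × 46.3 = 11493 kJ/h
Sensible, feed 72.4→25 °C: -2469 kJ/h
Outlet flows (mol/h): A 42.777, B 248.22, H₂O 248.22
Sensible, products 25→107 °C: 4454.5 kJ/h
Q = ΔH = 13478 kJ/h = 3.7439 kW
Heat supplied = 3.7439 kJ/s

Q_in = 3.74 kJ/s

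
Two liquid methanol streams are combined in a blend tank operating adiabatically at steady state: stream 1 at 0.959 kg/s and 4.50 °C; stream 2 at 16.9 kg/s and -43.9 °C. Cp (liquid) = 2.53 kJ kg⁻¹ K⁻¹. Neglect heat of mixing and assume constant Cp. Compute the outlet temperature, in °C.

T_out = -41.3 °C

No heat crosses the boundary, so H_out = H_in.
T_out = Σ ṁᵢCp,ᵢTᵢ / Σ ṁᵢCp,ᵢ
      = -1866.1 / 45.183 = -41.301 °C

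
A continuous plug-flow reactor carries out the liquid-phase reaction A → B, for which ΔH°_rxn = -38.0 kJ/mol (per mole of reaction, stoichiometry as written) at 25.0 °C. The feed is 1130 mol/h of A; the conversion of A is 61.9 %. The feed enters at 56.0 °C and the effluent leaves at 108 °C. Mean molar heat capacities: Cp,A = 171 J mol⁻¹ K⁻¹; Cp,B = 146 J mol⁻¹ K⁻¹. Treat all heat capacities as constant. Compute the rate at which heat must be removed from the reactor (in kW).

Extent of reaction ξ = 0.619 × 1130 = 699.47 mol/h
Reaction term: ξ·ΔH°_rxn = 699.47 × -38.0 = -26580 kJ/h
Sensible, feed 56.0→25 °C: -5990.1 kJ/h
Outlet flows (mol/h): A 430.53, B 699.47
Sensible, products 25→108 °C: 14587 kJ/h
Q = ΔH = -17983 kJ/h = -4.9954 kW
Heat removed = 4.9954 kW

Q_out = 5.00 kW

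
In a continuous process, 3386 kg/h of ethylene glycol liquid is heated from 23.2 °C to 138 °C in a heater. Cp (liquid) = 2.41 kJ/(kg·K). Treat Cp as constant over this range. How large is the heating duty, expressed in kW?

Q = 260 kW

Q = ṁ·Cp·ΔT = 3386 × 2.41 × (138 − 23.2) = 936800 kJ/h
Converting: 936800 / 3600 s = 260.22 kW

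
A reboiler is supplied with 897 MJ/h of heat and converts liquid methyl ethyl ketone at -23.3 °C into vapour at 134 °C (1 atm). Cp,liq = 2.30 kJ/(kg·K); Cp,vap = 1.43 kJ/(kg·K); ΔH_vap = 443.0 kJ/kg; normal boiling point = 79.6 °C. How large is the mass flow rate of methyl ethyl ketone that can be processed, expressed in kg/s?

ṁ = 0.329 kg/s

Δh = 2.30×(79.6−-23.3) + 443.0 + 1.43×(134−79.6) = 757.46 kJ/kg
Q = 897 MJ/h = 249.17 kJ/s = 249.17 kJ/s
ṁ = Q/Δh = 249.17 / 757.46 = 0.32895 kg/s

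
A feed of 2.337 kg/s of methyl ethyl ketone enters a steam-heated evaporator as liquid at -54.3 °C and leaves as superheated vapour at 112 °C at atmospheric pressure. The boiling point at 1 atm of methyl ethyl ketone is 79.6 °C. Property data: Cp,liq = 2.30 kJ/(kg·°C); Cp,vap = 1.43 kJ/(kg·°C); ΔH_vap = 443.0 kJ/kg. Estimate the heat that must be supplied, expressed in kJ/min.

Q = 112000 kJ/min

liquid -54.3→79.6 °C: 307.97 kJ/kg
vaporisation at 79.6 °C: 443 kJ/kg
vapour 79.6→112 °C: 46.332 kJ/kg
Δh = 307.97 + 443 + 46.332 = 797.3 kJ/kg
Q = ṁ·Δh = 2.337 kg/s × 797.3 kJ/kg = 1863.3 kJ/s
|Q| = 1863.3 kW = 111800 kJ/min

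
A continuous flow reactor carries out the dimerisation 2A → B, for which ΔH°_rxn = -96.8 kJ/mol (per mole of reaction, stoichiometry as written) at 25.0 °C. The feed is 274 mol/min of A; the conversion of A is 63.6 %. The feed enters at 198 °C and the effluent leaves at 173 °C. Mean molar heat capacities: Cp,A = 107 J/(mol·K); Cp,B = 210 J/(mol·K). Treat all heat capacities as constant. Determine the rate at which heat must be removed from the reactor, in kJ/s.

Extent of reaction ξ = 0.636 × 274 / 2 = 87.132 mol/min
Reaction term: ξ·ΔH°_rxn = 87.132 × -96.8 = -8434.4 kJ/min
Sensible, feed 198→25 °C: -5072 kJ/min
Outlet flows (mol/min): A 99.736, B 87.132
Sensible, products 25→173 °C: 4287.5 kJ/min
Q = ΔH = -9218.9 kJ/min = -153.65 kW
Heat removed = 153.65 kJ/s

Q_out = 154 kJ/s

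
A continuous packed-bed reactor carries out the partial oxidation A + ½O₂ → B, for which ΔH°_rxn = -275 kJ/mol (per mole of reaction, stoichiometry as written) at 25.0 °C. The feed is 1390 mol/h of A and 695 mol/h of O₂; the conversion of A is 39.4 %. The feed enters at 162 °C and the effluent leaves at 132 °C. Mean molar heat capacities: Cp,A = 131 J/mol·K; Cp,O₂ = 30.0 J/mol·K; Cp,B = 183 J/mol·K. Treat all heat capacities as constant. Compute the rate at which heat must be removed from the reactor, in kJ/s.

Extent of reaction ξ = 0.394 × 1390 = 547.66 mol/h
Reaction term: ξ·ΔH°_rxn = 547.66 × -275 = -150610 kJ/h
Sensible, feed 162→25 °C: -27803 kJ/h
Outlet flows (mol/h): A 842.34, O₂ 421.17, B 547.66
Sensible, products 25→132 °C: 23883 kJ/h
Q = ΔH = -154530 kJ/h = -42.924 kW
Heat removed = 42.924 kJ/s

Q_out = 42.9 kJ/s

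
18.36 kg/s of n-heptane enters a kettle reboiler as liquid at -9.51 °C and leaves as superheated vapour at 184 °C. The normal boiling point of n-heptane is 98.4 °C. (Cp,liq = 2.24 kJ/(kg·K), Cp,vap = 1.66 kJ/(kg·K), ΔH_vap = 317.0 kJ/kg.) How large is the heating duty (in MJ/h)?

Q = 46300 MJ/h

liquid -9.51→98.4 °C: 241.72 kJ/kg
vaporisation at 98.4 °C: 317 kJ/kg
vapour 98.4→184 °C: 142.1 kJ/kg
Δh = 241.72 + 317 + 142.1 = 700.81 kJ/kg
Q = ṁ·Δh = 18.36 kg/s × 700.81 kJ/kg = 12867 kJ/s
|Q| = 12867 kW = 46321 MJ/h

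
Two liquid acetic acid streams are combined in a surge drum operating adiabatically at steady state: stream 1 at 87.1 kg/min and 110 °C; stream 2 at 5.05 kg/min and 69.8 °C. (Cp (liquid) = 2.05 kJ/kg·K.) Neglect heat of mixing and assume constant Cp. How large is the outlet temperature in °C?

Adiabatic, steady state ⇒ Σ ṁᵢCp,ᵢ(T_out − Tᵢ) = 0
Σ ṁᵢCp,ᵢTᵢ = 87.1×2.05×110 + 5.05×2.05×69.8 = 20364
Σ ṁᵢCp,ᵢ = 87.1×2.05 + 5.05×2.05 = 188.91
T_out = 20364 / 188.91 = 107.8 °C

T_out = 108 °C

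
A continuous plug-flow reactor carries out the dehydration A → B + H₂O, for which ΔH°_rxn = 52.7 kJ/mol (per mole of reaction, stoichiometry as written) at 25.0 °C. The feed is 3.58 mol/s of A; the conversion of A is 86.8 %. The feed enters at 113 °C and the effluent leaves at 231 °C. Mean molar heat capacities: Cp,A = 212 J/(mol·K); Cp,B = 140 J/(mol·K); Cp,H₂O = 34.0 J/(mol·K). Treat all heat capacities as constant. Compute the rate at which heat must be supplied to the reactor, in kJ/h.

Extent of reaction ξ = 0.868 × 3.58 = 3.1074 mol/s
Reaction term: ξ·ΔH°_rxn = 3.1074 × 52.7 = 163.76 kJ/s
Sensible, feed 113→25 °C: -66.788 kJ/s
Outlet flows (mol/s): A 0.47256, B 3.1074, H₂O 3.1074
Sensible, products 25→231 °C: 132.02 kJ/s
Q = ΔH = 228.99 kJ/s = 228.99 kW
Heat supplied = 824380 kJ/h

Q_in = 824000 kJ/h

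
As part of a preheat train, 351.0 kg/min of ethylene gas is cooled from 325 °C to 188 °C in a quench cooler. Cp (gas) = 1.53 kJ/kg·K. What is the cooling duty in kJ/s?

Q_c = 1230 kJ/s

Q = ṁ·Cp·ΔT = 351.0 × 1.53 × (188 − 325) = -73573 kJ/min
Converting: 73573 / 60 s = 1226.2 kW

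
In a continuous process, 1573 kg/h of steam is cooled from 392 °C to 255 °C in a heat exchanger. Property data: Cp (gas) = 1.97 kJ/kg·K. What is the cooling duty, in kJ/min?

Q_c = 7080 kJ/min

Q = ṁ·Cp·ΔT = 1573 × 1.97 × (255 − 392) = -424540 kJ/h
Converting: 424540 / 3600 s = 117.93 kW
Cooling duty = 7075.6 kJ/min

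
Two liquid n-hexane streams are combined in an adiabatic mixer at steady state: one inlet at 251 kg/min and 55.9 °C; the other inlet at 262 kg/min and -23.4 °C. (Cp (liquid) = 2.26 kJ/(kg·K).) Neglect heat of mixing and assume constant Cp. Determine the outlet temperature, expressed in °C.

T_out = 15.4 °C

Adiabatic, steady state ⇒ Σ ṁᵢCp,ᵢ(T_out − Tᵢ) = 0
T_out = Σ ṁᵢCp,ᵢTᵢ / Σ ṁᵢCp,ᵢ
      = 17854 / 1159.4 = 15.4 °C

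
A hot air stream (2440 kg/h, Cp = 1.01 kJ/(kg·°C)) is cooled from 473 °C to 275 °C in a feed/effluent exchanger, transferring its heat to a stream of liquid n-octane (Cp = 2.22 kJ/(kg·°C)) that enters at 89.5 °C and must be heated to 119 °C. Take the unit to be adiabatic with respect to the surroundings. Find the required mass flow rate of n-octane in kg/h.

ṁ_c = 7450 kg/h

Heat released by hot stream: Q = 2440 × 1.01 × (473 − 275) = 487950 kJ/h
Energy balance on cold side (adiabatic exchanger): Q = ṁ_c·Cp_c·(T_c,out − T_c,in)
ṁ_c = 487950 / [2.22 × (119 − 89.5)] = 7450.8 kg/h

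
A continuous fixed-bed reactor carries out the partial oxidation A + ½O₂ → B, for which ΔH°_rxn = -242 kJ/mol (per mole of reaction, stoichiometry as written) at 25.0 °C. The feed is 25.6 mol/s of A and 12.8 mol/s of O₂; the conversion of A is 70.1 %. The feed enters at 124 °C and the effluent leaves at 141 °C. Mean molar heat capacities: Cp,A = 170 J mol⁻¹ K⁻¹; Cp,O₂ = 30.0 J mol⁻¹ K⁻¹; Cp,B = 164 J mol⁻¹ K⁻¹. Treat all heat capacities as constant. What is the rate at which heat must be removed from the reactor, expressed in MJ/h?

Extent of reaction ξ = 0.701 × 25.6 = 17.946 mol/s
Reaction term: ξ·ΔH°_rxn = 17.946 × -242 = -4342.8 kJ/s
Sensible, feed 124→25 °C: -468.86 kJ/s
Outlet flows (mol/s): A 7.6544, O₂ 3.8272, B 17.946
Sensible, products 25→141 °C: 505.66 kJ/s
Q = ΔH = -4306 kJ/s = -4306 kW
Heat removed = 15502 MJ/h

Q_out = 15500 MJ/h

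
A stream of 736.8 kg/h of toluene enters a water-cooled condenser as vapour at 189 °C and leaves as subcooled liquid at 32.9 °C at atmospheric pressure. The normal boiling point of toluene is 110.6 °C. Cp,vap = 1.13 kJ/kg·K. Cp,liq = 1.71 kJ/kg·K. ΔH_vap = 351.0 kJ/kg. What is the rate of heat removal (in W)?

Q_c = 117000 W

vapour 189→110.6 °C: -88.592 kJ/kg
condensation at 110.6 °C: -351 kJ/kg
liquid 110.6→32.9 °C: -132.87 kJ/kg
Δh = -88.592 + -351 + -132.87 = -572.46 kJ/kg
Q = ṁ·Δh = 736.8 kg/h × -572.46 kJ/kg = -421790 kJ/h
|Q| = 117.16 kW = 117160 W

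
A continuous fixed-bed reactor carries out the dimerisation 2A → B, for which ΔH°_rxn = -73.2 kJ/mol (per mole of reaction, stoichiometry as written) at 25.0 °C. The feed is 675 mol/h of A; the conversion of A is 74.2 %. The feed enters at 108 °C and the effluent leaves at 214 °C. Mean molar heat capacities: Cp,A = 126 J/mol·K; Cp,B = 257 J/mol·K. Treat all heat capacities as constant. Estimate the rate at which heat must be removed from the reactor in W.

Q_out = 2520 W

Extent of reaction ξ = 0.742 × 675 / 2 = 250.43 mol/h
Reaction term: ξ·ΔH°_rxn = 250.43 × -73.2 = -18331 kJ/h
Sensible, feed 108→25 °C: -7059.1 kJ/h
Outlet flows (mol/h): A 174.15, B 250.43
Sensible, products 25→214 °C: 16311 kJ/h
Q = ΔH = -9079.2 kJ/h = -2.522 kW
Heat removed = 2522 W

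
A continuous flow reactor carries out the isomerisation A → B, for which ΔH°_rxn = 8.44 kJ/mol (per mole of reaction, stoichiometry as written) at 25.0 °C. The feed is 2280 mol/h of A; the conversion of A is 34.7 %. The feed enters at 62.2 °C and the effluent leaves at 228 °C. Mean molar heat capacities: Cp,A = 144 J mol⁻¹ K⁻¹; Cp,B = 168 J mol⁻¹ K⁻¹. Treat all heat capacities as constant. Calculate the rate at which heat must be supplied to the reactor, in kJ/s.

Extent of reaction ξ = 0.347 × 2280 = 791.16 mol/h
Reaction term: ξ·ΔH°_rxn = 791.16 × 8.44 = 6677.4 kJ/h
Sensible, feed 62.2→25 °C: -12214 kJ/h
Outlet flows (mol/h): A 1488.8, B 791.16
Sensible, products 25→228 °C: 70503 kJ/h
Q = ΔH = 64967 kJ/h = 18.046 kW
Heat supplied = 18.046 kJ/s

Q_in = 18.0 kJ/s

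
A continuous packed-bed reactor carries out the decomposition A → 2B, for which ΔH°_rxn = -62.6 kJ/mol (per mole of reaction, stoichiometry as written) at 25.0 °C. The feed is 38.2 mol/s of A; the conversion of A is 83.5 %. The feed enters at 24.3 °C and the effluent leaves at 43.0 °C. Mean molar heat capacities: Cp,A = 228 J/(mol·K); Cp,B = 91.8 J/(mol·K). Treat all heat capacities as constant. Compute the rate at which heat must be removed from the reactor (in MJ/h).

Extent of reaction ξ = 0.835 × 38.2 = 31.897 mol/s
Reaction term: ξ·ΔH°_rxn = 31.897 × -62.6 = -1996.8 kJ/s
Sensible, feed 24.3→25 °C: 6.0967 kJ/s
Outlet flows (mol/s): A 6.303, B 63.794
Sensible, products 25→43.0 °C: 131.28 kJ/s
Q = ΔH = -1859.4 kJ/s = -1859.4 kW
Heat removed = 6693.7 MJ/h

Q_out = 6690 MJ/h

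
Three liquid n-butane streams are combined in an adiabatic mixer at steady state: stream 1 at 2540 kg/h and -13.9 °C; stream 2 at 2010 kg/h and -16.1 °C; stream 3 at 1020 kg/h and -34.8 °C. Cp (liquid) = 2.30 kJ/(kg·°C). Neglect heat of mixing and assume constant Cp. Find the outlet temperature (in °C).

T_out = -18.5 °C

Adiabatic, steady state ⇒ Σ ṁᵢCp,ᵢ(T_out − Tᵢ) = 0
Σ ṁᵢCp,ᵢTᵢ = 2540×2.30×-13.9 + 2010×2.30×-16.1 + 1020×2.30×-34.8 = -237270
Σ ṁᵢCp,ᵢ = 2540×2.30 + 2010×2.30 + 1020×2.30 = 12811
T_out = -237270 / 12811 = -18.521 °C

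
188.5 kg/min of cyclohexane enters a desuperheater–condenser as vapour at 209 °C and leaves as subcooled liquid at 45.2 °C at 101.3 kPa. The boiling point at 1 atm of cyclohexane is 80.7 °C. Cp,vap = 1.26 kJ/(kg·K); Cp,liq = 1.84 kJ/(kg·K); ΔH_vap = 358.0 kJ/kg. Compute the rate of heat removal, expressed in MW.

vapour 209→80.7 °C: -161.66 kJ/kg
condensation at 80.7 °C: -358 kJ/kg
liquid 80.7→45.2 °C: -65.32 kJ/kg
Δh = -161.66 + -358 + -65.32 = -584.98 kJ/kg
Q = ṁ·Δh = 188.5 kg/min × -584.98 kJ/kg = -110270 kJ/min
|Q| = 1837.8 kW = 1.8378 MW

Q_c = 1.84 MW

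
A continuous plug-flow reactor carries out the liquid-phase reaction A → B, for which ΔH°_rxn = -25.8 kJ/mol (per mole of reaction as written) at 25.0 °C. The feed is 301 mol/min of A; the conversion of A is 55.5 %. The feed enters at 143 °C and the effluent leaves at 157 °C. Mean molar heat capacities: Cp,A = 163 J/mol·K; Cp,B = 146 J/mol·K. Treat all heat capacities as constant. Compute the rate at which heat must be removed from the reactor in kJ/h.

Extent of reaction ξ = 0.555 × 301 = 167.06 mol/min
Reaction term: ξ·ΔH°_rxn = 167.06 × -25.8 = -4310 kJ/min
Sensible, feed 143→25 °C: -5789.4 kJ/min
Outlet flows (mol/min): A 133.94, B 167.06
Sensible, products 25→157 °C: 6101.4 kJ/min
Q = ΔH = -3998 kJ/min = -66.633 kW
Heat removed = 239880 kJ/h

Q_out = 240000 kJ/h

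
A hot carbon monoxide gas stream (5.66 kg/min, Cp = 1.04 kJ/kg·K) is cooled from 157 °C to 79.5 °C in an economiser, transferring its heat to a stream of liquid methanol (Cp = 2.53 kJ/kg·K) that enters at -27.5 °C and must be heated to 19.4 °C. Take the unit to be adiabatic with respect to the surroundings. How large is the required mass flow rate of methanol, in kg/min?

Heat released by hot stream: Q = 5.66 × 1.04 × (157 − 79.5) = 456.2 kJ/min
Energy balance on cold side (adiabatic exchanger): Q = ṁ_c·Cp_c·(T_c,out − T_c,in)
ṁ_c = 456.2 / [2.53 × (19.4 − -27.5)] = 3.8447 kg/min

ṁ_c = 3.84 kg/min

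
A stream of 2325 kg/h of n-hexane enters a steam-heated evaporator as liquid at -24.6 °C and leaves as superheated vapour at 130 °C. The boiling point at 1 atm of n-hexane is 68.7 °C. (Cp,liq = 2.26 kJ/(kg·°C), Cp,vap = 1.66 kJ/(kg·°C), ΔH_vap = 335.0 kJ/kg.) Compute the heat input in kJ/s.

Q = 418 kJ/s

liquid -24.6→68.7 °C: 210.86 kJ/kg
vaporisation at 68.7 °C: 335 kJ/kg
vapour 68.7→130 °C: 101.76 kJ/kg
Δh = 210.86 + 335 + 101.76 = 647.62 kJ/kg
Q = ṁ·Δh = 2325 kg/h × 647.62 kJ/kg = 1.5057e+06 kJ/h
|Q| = 418.25 kW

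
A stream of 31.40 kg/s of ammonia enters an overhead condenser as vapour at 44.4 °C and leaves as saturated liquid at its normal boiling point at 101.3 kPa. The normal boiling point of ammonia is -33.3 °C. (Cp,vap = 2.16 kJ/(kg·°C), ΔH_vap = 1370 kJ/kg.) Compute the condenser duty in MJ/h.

Q_c = 174000 MJ/h

vapour 44.4→-33.3 °C: -167.83 kJ/kg
condensation at -33.3 °C: -1370 kJ/kg
Δh = -167.83 + -1370 = -1537.8 kJ/kg
Q = ṁ·Δh = 31.40 kg/s × -1537.8 kJ/kg = -48288 kJ/s
|Q| = 48288 kW = 173840 MJ/h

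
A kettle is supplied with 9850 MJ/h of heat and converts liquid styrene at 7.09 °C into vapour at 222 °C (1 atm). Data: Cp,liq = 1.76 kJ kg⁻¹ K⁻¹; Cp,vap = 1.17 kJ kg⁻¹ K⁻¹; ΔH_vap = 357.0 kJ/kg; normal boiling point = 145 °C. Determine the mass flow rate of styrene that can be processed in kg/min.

ṁ = 238 kg/min

Δh = 1.76×(145−7.09) + 357.0 + 1.17×(222−145) = 689.81 kJ/kg
Q = 9850 MJ/h = 2736.1 kJ/s = 164170 kJ/min
ṁ = Q/Δh = 164170 / 689.81 = 237.99 kg/min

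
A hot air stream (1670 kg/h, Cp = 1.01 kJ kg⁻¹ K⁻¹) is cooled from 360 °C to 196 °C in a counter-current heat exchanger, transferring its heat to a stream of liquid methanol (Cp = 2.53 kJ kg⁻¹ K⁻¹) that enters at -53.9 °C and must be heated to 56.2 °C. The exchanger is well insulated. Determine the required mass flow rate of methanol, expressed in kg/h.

ṁ_c = 993 kg/h

Heat released by hot stream: Q = 1670 × 1.01 × (360 − 196) = 276620 kJ/h
Energy balance on cold side (adiabatic exchanger): Q = ṁ_c·Cp_c·(T_c,out − T_c,in)
ṁ_c = 276620 / [2.53 × (56.2 − -53.9)] = 993.06 kg/h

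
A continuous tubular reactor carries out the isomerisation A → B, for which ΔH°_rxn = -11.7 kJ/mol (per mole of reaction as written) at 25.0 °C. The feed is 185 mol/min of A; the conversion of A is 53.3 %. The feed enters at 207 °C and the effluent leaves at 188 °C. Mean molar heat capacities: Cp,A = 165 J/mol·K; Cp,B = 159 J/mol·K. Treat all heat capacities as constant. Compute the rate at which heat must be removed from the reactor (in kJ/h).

Extent of reaction ξ = 0.533 × 185 = 98.605 mol/min
Reaction term: ξ·ΔH°_rxn = 98.605 × -11.7 = -1153.7 kJ/min
Sensible, feed 207→25 °C: -5555.6 kJ/min
Outlet flows (mol/min): A 86.395, B 98.605
Sensible, products 25→188 °C: 4879.1 kJ/min
Q = ΔH = -1830.1 kJ/min = -30.501 kW
Heat removed = 109810 kJ/h

Q_out = 110000 kJ/h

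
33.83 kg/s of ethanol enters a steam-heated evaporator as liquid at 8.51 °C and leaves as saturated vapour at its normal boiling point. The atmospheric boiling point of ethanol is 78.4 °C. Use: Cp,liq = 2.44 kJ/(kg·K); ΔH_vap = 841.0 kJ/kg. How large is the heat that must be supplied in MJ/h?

liquid 8.51→78.4 °C: 170.53 kJ/kg
vaporisation at 78.4 °C: 841 kJ/kg
Δh = 170.53 + 841 = 1011.5 kJ/kg
Q = ṁ·Δh = 33.83 kg/s × 1011.5 kJ/kg = 34220 kJ/s
|Q| = 34220 kW = 123190 MJ/h

Q = 123000 MJ/h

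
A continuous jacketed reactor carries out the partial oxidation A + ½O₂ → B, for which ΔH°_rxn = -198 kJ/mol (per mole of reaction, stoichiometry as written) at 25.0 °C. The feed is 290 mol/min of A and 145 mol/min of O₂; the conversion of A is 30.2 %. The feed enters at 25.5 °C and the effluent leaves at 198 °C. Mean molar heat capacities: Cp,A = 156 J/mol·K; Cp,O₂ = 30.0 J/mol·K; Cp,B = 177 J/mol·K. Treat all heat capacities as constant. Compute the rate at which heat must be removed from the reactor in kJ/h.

Extent of reaction ξ = 0.302 × 290 = 87.58 mol/min
Reaction term: ξ·ΔH°_rxn = 87.58 × -198 = -17341 kJ/min
Sensible, feed 25.5→25 °C: -24.795 kJ/min
Outlet flows (mol/min): A 202.42, O₂ 101.21, B 87.58
Sensible, products 25→198 °C: 8670 kJ/min
Q = ΔH = -8695.7 kJ/min = -144.93 kW
Heat removed = 521740 kJ/h

Q_out = 522000 kJ/h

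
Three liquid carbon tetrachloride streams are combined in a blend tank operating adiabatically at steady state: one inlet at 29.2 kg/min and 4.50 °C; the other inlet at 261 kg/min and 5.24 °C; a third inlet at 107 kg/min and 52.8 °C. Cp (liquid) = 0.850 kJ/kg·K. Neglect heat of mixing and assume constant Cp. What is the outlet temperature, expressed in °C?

Adiabatic, steady state ⇒ Σ ṁᵢCp,ᵢ(T_out − Tᵢ) = 0
T_out = Σ ṁᵢCp,ᵢTᵢ / Σ ṁᵢCp,ᵢ
      = 6076.3 / 337.62 = 17.998 °C

T_out = 18.0 °C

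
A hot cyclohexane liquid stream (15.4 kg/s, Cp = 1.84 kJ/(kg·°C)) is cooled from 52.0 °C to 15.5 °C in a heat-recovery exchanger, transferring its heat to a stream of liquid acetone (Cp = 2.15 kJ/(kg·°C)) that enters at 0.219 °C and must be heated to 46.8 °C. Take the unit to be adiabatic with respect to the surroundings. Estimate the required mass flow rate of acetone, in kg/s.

Heat released by hot stream: Q = 15.4 × 1.84 × (52.0 − 15.5) = 1034.3 kJ/s
Energy balance on cold side (adiabatic exchanger): Q = ṁ_c·Cp_c·(T_c,out − T_c,in)
ṁ_c = 1034.3 / [2.15 × (46.8 − 0.219)] = 10.327 kg/s

ṁ_c = 10.3 kg/s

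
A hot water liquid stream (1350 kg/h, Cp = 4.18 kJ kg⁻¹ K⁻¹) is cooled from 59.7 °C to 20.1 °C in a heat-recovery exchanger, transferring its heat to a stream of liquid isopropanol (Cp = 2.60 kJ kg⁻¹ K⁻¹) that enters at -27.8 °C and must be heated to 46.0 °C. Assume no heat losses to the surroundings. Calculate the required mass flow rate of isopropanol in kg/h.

ṁ_c = 1160 kg/h

Heat released by hot stream: Q = 1350 × 4.18 × (59.7 − 20.1) = 223460 kJ/h
Energy balance on cold side (adiabatic exchanger): Q = ṁ_c·Cp_c·(T_c,out − T_c,in)
ṁ_c = 223460 / [2.60 × (46.0 − -27.8)] = 1164.6 kg/h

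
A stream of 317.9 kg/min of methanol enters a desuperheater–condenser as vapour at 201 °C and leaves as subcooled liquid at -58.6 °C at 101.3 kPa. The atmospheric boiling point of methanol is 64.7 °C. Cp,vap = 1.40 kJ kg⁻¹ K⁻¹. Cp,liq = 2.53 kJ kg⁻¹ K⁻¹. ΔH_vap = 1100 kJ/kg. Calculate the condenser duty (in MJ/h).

Q_c = 30600 MJ/h

vapour 201→64.7 °C: -190.82 kJ/kg
condensation at 64.7 °C: -1100 kJ/kg
liquid 64.7→-58.6 °C: -311.95 kJ/kg
Δh = -190.82 + -1100 + -311.95 = -1602.8 kJ/kg
Q = ṁ·Δh = 317.9 kg/min × -1602.8 kJ/kg = -509520 kJ/min
|Q| = 8492 kW = 30571 MJ/h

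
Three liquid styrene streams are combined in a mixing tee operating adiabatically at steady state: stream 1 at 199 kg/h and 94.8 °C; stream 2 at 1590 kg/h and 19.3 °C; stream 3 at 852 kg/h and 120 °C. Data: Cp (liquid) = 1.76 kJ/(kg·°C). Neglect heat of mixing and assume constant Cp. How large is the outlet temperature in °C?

T_out = 57.5 °C

Energy balance with Q = 0: Σ ṁᵢCp,ᵢ(T_out − Tᵢ) = 0
T_out = Σ ṁᵢCp,ᵢTᵢ / Σ ṁᵢCp,ᵢ
      = 267150 / 4648.2 = 57.475 °C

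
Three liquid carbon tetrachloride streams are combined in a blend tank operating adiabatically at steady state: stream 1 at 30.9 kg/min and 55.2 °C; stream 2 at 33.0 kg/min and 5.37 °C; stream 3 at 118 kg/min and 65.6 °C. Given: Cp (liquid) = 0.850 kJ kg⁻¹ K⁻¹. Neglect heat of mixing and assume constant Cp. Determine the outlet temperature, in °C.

T_out = 52.9 °C

Energy balance with Q = 0: Σ ṁᵢCp,ᵢ(T_out − Tᵢ) = 0
Σ ṁᵢCp,ᵢTᵢ = 30.9×0.850×55.2 + 33.0×0.850×5.37 + 118×0.850×65.6 = 8180.1
Σ ṁᵢCp,ᵢ = 30.9×0.850 + 33.0×0.850 + 118×0.850 = 154.62
T_out = 8180.1 / 154.62 = 52.906 °C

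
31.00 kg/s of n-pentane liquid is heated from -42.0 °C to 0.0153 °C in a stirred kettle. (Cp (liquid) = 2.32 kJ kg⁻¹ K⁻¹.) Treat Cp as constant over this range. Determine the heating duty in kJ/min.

Q = 181000 kJ/min

Q = ṁ·Cp·ΔT = 31.00 × 2.32 × (0.0153 − -42.0) = 3021.7 kJ/s
Heating duty = 181300 kJ/min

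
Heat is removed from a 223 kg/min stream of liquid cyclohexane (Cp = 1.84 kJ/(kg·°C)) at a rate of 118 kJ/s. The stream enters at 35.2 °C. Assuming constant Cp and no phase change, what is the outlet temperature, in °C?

Q = 118 kJ/s = 7080 kJ/min
ΔT = Q/(ṁ·Cp) = 7080/(223×1.84) = 17.255 K
T_out = 35.2 − 17.255 = 17.945 °C

T_out = 17.9 °C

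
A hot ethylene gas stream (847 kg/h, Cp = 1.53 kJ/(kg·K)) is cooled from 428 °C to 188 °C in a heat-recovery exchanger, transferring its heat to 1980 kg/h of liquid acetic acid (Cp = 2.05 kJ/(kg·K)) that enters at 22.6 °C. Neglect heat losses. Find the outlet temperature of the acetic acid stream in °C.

T_c,out = 99.2 °C

Heat released by hot stream: Q = 847 × 1.53 × (428 − 188) = 311020 kJ/h
Energy balance on cold side (adiabatic exchanger): Q = ṁ_c·Cp_c·(T_c,out − T_c,in)
T_c,out = 22.6 + 311020/(1980 × 2.05) = 99.224 °C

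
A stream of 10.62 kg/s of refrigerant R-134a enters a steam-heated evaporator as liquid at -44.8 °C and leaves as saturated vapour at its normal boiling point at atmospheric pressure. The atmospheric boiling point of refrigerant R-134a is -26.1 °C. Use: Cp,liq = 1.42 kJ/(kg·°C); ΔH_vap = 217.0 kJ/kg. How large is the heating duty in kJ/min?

Q = 155000 kJ/min

liquid -44.8→-26.1 °C: 26.554 kJ/kg
vaporisation at -26.1 °C: 217 kJ/kg
Δh = 26.554 + 217 = 243.55 kJ/kg
Q = ṁ·Δh = 10.62 kg/s × 243.55 kJ/kg = 2586.5 kJ/s
|Q| = 2586.5 kW = 155190 kJ/min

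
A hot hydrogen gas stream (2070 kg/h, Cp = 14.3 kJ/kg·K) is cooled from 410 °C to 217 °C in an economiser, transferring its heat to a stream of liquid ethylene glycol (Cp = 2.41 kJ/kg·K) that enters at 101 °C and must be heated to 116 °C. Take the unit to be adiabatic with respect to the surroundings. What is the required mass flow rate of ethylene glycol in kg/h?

ṁ_c = 158000 kg/h

Heat released by hot stream: Q = 2070 × 14.3 × (410 − 217) = 5.713e+06 kJ/h
Energy balance on cold side (adiabatic exchanger): Q = ṁ_c·Cp_c·(T_c,out − T_c,in)
ṁ_c = 5.713e+06 / [2.41 × (116 − 101)] = 158040 kg/h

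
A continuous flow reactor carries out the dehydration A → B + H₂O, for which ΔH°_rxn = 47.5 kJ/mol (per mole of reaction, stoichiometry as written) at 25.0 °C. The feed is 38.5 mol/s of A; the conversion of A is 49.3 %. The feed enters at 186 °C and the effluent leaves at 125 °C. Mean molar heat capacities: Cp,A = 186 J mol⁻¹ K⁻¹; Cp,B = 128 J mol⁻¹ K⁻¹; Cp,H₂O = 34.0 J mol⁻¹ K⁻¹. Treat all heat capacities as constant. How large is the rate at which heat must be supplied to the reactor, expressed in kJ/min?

Extent of reaction ξ = 0.493 × 38.5 = 18.98 mol/s
Reaction term: ξ·ΔH°_rxn = 18.98 × 47.5 = 901.57 kJ/s
Sensible, feed 186→25 °C: -1152.9 kJ/s
Outlet flows (mol/s): A 19.52, B 18.98, H₂O 18.98
Sensible, products 25→125 °C: 670.55 kJ/s
Q = ΔH = 419.2 kJ/s = 419.2 kW
Heat supplied = 25152 kJ/min

Q_in = 25200 kJ/min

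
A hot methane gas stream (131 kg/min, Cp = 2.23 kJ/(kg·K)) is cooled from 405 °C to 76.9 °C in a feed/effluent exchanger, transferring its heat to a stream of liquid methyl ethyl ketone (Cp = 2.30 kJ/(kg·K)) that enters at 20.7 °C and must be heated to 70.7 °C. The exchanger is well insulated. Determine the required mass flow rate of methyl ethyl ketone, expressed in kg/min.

ṁ_c = 833 kg/min

Heat released by hot stream: Q = 131 × 2.23 × (405 − 76.9) = 95848 kJ/min
Energy balance on cold side (adiabatic exchanger): Q = ṁ_c·Cp_c·(T_c,out − T_c,in)
ṁ_c = 95848 / [2.30 × (70.7 − 20.7)] = 833.46 kg/min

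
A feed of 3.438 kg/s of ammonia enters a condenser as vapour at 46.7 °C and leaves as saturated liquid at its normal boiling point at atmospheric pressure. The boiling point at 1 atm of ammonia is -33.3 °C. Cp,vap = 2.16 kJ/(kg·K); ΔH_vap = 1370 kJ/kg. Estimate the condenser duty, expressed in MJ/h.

vapour 46.7→-33.3 °C: -172.8 kJ/kg
condensation at -33.3 °C: -1370 kJ/kg
Δh = -172.8 + -1370 = -1542.8 kJ/kg
Q = ṁ·Δh = 3.438 kg/s × -1542.8 kJ/kg = -5304.1 kJ/s
|Q| = 5304.1 kW = 19095 MJ/h

Q_c = 19100 MJ/h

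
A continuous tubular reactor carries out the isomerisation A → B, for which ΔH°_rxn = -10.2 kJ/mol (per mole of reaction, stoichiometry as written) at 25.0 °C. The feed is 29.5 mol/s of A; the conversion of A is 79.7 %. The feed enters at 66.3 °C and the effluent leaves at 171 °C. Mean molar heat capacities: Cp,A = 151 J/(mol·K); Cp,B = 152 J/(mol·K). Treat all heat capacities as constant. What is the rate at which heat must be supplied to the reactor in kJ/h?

Q_in = 828000 kJ/h

Extent of reaction ξ = 0.797 × 29.5 = 23.512 mol/s
Reaction term: ξ·ΔH°_rxn = 23.512 × -10.2 = -239.82 kJ/s
Sensible, feed 66.3→25 °C: -183.97 kJ/s
Outlet flows (mol/s): A 5.9885, B 23.512
Sensible, products 25→171 °C: 653.79 kJ/s
Q = ΔH = 230 kJ/s = 230 kW
Heat supplied = 828010 kJ/h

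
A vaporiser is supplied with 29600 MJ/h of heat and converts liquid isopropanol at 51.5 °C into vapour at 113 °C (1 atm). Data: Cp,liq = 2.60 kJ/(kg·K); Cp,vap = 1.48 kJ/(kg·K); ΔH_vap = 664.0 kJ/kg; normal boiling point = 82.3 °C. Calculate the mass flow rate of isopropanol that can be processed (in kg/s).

Δh = 2.60×(82.3−51.5) + 664.0 + 1.48×(113−82.3) = 789.52 kJ/kg
Q = 29600 MJ/h = 8222.2 kJ/s = 8222.2 kJ/s
ṁ = Q/Δh = 8222.2 / 789.52 = 10.414 kg/s

ṁ = 10.4 kg/s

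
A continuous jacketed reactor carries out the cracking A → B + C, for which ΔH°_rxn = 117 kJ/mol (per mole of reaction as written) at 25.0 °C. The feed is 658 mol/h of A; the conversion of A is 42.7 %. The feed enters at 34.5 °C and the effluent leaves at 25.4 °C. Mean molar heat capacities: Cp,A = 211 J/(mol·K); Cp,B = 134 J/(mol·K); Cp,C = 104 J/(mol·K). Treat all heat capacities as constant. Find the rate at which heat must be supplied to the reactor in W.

Extent of reaction ξ = 0.427 × 658 = 280.97 mol/h
Reaction term: ξ·ΔH°_rxn = 280.97 × 117 = 32873 kJ/h
Sensible, feed 34.5→25 °C: -1319 kJ/h
Outlet flows (mol/h): A 377.03, B 280.97, C 280.97
Sensible, products 25→25.4 °C: 58.57 kJ/h
Q = ΔH = 31613 kJ/h = 8.7813 kW
Heat supplied = 8781.3 W

Q_in = 8780 W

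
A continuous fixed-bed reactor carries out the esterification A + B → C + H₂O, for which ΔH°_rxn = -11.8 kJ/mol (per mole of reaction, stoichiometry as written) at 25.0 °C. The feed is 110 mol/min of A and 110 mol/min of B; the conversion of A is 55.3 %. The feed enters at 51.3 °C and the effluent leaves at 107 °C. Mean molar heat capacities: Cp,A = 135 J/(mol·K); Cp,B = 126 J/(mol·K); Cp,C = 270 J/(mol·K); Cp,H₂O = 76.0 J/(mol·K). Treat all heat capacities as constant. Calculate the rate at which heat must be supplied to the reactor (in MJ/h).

Extent of reaction ξ = 0.553 × 110 = 60.83 mol/min
Reaction term: ξ·ΔH°_rxn = 60.83 × -11.8 = -717.79 kJ/min
Sensible, feed 51.3→25 °C: -755.07 kJ/min
Outlet flows (mol/min): A 49.17, B 49.17, C 60.83, H₂O 60.83
Sensible, products 25→107 °C: 2778.2 kJ/min
Q = ΔH = 1305.3 kJ/min = 21.756 kW
Heat supplied = 78.32 MJ/h

Q_in = 78.3 MJ/h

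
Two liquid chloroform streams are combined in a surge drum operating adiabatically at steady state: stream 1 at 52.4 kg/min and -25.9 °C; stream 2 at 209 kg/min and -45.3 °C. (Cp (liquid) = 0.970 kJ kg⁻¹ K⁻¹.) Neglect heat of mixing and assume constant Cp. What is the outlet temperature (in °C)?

Adiabatic, steady state ⇒ Σ ṁᵢCp,ᵢ(T_out − Tᵢ) = 0
Σ ṁᵢCp,ᵢTᵢ = 52.4×0.970×-25.9 + 209×0.970×-45.3 = -10500
Σ ṁᵢCp,ᵢ = 52.4×0.970 + 209×0.970 = 253.56
T_out = -10500 / 253.56 = -41.411 °C

T_out = -41.4 °C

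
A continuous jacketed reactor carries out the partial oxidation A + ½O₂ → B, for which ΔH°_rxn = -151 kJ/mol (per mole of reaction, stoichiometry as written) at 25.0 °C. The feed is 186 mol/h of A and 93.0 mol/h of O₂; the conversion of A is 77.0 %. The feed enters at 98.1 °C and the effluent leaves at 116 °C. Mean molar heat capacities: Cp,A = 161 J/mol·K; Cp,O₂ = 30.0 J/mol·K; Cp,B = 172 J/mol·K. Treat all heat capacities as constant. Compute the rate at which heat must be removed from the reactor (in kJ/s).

Q_out = 5.86 kJ/s

Extent of reaction ξ = 0.770 × 186 = 143.22 mol/h
Reaction term: ξ·ΔH°_rxn = 143.22 × -151 = -21626 kJ/h
Sensible, feed 98.1→25 °C: -2393 kJ/h
Outlet flows (mol/h): A 42.78, O₂ 21.39, B 143.22
Sensible, products 25→116 °C: 2926.8 kJ/h
Q = ΔH = -21092 kJ/h = -5.859 kW
Heat removed = 5.859 kJ/s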